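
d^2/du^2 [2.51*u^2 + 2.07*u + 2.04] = 5.02000000000000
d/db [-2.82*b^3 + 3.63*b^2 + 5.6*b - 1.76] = -8.46*b^2 + 7.26*b + 5.6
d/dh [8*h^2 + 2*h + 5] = 16*h + 2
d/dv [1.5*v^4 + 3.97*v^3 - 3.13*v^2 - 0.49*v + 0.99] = 6.0*v^3 + 11.91*v^2 - 6.26*v - 0.49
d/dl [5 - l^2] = -2*l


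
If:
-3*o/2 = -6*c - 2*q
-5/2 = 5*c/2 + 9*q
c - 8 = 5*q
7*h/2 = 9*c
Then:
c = 119/43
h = 306/43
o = 416/43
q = -45/43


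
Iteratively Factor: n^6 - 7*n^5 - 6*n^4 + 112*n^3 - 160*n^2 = (n - 5)*(n^5 - 2*n^4 - 16*n^3 + 32*n^2) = n*(n - 5)*(n^4 - 2*n^3 - 16*n^2 + 32*n) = n*(n - 5)*(n - 4)*(n^3 + 2*n^2 - 8*n) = n*(n - 5)*(n - 4)*(n + 4)*(n^2 - 2*n) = n^2*(n - 5)*(n - 4)*(n + 4)*(n - 2)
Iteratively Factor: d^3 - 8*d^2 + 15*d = (d - 3)*(d^2 - 5*d) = d*(d - 3)*(d - 5)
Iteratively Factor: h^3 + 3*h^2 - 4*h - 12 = (h + 2)*(h^2 + h - 6) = (h + 2)*(h + 3)*(h - 2)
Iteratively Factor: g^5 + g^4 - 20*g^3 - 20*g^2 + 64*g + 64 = (g - 2)*(g^4 + 3*g^3 - 14*g^2 - 48*g - 32) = (g - 2)*(g + 2)*(g^3 + g^2 - 16*g - 16) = (g - 2)*(g + 1)*(g + 2)*(g^2 - 16) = (g - 4)*(g - 2)*(g + 1)*(g + 2)*(g + 4)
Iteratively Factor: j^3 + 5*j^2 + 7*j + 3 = (j + 1)*(j^2 + 4*j + 3) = (j + 1)*(j + 3)*(j + 1)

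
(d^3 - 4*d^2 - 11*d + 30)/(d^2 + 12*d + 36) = (d^3 - 4*d^2 - 11*d + 30)/(d^2 + 12*d + 36)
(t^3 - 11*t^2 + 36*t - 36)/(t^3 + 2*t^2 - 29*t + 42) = (t - 6)/(t + 7)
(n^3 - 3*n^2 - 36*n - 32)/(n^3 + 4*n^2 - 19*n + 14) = (n^3 - 3*n^2 - 36*n - 32)/(n^3 + 4*n^2 - 19*n + 14)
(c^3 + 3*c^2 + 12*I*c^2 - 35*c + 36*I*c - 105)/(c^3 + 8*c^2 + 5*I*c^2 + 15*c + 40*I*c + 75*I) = (c + 7*I)/(c + 5)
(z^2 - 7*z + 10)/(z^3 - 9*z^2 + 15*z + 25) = (z - 2)/(z^2 - 4*z - 5)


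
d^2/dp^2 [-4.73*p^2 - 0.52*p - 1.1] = -9.46000000000000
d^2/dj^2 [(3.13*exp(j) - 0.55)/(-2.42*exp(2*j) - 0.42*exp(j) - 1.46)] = (-18.330532*exp(4*j) + 16.065412*exp(3*j) + 68.030556*exp(2*j) - 5.756704*exp(j) - 7.009168)*exp(j)/(14.172488*exp(6*j) + 7.379064*exp(5*j) + 26.931696*exp(4*j) + 8.977752*exp(3*j) + 16.248048*exp(2*j) + 2.685816*exp(j) + 3.112136)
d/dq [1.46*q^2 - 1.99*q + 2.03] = 2.92*q - 1.99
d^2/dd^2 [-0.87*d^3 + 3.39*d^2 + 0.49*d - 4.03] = 6.78 - 5.22*d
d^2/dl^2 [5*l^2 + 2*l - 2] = 10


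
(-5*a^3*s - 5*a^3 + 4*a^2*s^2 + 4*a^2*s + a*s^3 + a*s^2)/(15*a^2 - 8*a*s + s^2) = a*(-5*a^2*s - 5*a^2 + 4*a*s^2 + 4*a*s + s^3 + s^2)/(15*a^2 - 8*a*s + s^2)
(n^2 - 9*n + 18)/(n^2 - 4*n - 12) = (n - 3)/(n + 2)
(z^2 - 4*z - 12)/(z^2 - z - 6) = (z - 6)/(z - 3)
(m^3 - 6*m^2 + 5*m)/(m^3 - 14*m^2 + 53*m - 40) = m/(m - 8)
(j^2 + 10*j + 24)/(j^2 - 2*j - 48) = (j + 4)/(j - 8)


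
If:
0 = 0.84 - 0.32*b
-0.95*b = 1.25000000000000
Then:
No Solution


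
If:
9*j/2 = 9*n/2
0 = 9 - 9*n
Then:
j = 1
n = 1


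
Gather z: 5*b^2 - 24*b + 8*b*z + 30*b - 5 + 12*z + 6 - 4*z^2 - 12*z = 5*b^2 + 8*b*z + 6*b - 4*z^2 + 1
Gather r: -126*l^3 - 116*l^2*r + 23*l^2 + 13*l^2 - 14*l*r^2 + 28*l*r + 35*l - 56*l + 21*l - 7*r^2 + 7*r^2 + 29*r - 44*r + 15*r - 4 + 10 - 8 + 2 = -126*l^3 + 36*l^2 - 14*l*r^2 + r*(-116*l^2 + 28*l)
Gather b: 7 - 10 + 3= 0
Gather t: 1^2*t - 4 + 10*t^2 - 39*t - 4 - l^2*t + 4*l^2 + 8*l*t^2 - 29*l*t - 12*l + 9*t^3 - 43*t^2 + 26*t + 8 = 4*l^2 - 12*l + 9*t^3 + t^2*(8*l - 33) + t*(-l^2 - 29*l - 12)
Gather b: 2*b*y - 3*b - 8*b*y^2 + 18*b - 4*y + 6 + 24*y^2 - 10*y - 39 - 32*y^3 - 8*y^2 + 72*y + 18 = b*(-8*y^2 + 2*y + 15) - 32*y^3 + 16*y^2 + 58*y - 15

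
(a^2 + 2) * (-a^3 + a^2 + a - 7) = -a^5 + a^4 - a^3 - 5*a^2 + 2*a - 14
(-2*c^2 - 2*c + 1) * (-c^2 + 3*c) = 2*c^4 - 4*c^3 - 7*c^2 + 3*c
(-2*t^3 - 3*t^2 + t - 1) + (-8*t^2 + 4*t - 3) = -2*t^3 - 11*t^2 + 5*t - 4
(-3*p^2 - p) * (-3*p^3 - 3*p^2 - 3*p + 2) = 9*p^5 + 12*p^4 + 12*p^3 - 3*p^2 - 2*p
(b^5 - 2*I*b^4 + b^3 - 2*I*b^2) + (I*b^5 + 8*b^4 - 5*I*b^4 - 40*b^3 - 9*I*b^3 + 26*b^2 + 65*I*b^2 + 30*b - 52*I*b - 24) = b^5 + I*b^5 + 8*b^4 - 7*I*b^4 - 39*b^3 - 9*I*b^3 + 26*b^2 + 63*I*b^2 + 30*b - 52*I*b - 24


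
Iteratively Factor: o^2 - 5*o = (o)*(o - 5)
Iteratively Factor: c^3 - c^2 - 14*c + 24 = (c + 4)*(c^2 - 5*c + 6) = (c - 3)*(c + 4)*(c - 2)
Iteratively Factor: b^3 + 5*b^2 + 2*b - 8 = (b + 4)*(b^2 + b - 2) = (b - 1)*(b + 4)*(b + 2)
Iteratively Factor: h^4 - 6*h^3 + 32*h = (h)*(h^3 - 6*h^2 + 32) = h*(h - 4)*(h^2 - 2*h - 8) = h*(h - 4)^2*(h + 2)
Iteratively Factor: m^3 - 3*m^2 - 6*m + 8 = (m + 2)*(m^2 - 5*m + 4) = (m - 1)*(m + 2)*(m - 4)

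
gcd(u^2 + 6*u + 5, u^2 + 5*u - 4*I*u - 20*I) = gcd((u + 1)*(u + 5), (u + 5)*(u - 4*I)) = u + 5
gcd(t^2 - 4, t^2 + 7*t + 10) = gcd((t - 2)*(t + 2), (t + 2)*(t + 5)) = t + 2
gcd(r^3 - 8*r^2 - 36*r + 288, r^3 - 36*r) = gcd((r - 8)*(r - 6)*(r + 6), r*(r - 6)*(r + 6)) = r^2 - 36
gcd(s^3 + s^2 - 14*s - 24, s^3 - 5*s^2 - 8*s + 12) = s + 2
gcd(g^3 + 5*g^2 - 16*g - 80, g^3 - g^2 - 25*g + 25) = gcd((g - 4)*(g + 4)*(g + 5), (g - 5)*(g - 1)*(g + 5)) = g + 5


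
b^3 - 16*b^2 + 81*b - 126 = (b - 7)*(b - 6)*(b - 3)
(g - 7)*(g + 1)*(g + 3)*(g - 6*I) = g^4 - 3*g^3 - 6*I*g^3 - 25*g^2 + 18*I*g^2 - 21*g + 150*I*g + 126*I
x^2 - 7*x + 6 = (x - 6)*(x - 1)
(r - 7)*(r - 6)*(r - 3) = r^3 - 16*r^2 + 81*r - 126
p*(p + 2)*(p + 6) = p^3 + 8*p^2 + 12*p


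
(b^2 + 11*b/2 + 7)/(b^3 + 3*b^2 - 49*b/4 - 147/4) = 2*(b + 2)/(2*b^2 - b - 21)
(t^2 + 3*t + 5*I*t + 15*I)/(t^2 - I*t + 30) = (t + 3)/(t - 6*I)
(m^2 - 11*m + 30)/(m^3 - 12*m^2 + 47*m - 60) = (m - 6)/(m^2 - 7*m + 12)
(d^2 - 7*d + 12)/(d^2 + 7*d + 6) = (d^2 - 7*d + 12)/(d^2 + 7*d + 6)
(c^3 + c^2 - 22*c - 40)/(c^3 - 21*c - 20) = (c + 2)/(c + 1)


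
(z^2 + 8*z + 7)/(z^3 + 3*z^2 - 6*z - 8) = (z + 7)/(z^2 + 2*z - 8)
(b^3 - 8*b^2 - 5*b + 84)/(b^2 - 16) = (b^2 - 4*b - 21)/(b + 4)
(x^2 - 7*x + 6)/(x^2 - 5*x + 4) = (x - 6)/(x - 4)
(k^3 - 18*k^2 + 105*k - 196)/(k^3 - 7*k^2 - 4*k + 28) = (k^2 - 11*k + 28)/(k^2 - 4)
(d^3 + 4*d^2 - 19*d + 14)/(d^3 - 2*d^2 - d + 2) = (d + 7)/(d + 1)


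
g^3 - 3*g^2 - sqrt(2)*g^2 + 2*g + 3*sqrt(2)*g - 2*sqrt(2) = (g - 2)*(g - 1)*(g - sqrt(2))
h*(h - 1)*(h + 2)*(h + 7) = h^4 + 8*h^3 + 5*h^2 - 14*h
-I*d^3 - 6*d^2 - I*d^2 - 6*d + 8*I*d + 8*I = (d - 4*I)*(d - 2*I)*(-I*d - I)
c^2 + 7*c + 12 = (c + 3)*(c + 4)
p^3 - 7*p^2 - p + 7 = (p - 7)*(p - 1)*(p + 1)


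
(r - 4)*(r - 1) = r^2 - 5*r + 4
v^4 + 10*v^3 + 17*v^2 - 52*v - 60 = (v - 2)*(v + 1)*(v + 5)*(v + 6)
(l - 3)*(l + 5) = l^2 + 2*l - 15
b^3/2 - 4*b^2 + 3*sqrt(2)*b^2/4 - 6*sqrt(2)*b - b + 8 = (b/2 + sqrt(2))*(b - 8)*(b - sqrt(2)/2)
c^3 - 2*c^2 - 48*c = c*(c - 8)*(c + 6)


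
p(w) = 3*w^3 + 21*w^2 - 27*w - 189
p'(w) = 9*w^2 + 42*w - 27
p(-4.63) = 88.43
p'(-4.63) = -28.53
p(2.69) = -51.28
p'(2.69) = 151.10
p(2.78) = -37.31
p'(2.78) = 159.32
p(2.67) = -54.28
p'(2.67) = 149.30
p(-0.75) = -158.20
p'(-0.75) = -53.44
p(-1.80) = -89.86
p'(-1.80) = -73.44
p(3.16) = 30.04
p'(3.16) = 195.59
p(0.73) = -196.35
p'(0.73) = 8.46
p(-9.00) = -432.00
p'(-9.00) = 324.00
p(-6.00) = 81.00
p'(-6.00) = 45.00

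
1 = 1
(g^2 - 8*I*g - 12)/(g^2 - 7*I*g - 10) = (g - 6*I)/(g - 5*I)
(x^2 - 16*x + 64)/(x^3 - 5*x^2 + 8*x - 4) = (x^2 - 16*x + 64)/(x^3 - 5*x^2 + 8*x - 4)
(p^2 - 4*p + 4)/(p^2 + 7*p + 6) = (p^2 - 4*p + 4)/(p^2 + 7*p + 6)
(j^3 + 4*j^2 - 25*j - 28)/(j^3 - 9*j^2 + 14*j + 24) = (j + 7)/(j - 6)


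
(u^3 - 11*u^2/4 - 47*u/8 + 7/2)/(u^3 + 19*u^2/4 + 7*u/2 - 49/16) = 2*(u - 4)/(2*u + 7)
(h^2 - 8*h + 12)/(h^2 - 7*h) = (h^2 - 8*h + 12)/(h*(h - 7))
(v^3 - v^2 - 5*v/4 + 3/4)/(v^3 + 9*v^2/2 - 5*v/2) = (2*v^2 - v - 3)/(2*v*(v + 5))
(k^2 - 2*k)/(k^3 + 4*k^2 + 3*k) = (k - 2)/(k^2 + 4*k + 3)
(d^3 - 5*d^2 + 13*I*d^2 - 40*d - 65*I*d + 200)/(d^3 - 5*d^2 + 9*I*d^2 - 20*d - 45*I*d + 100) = (d + 8*I)/(d + 4*I)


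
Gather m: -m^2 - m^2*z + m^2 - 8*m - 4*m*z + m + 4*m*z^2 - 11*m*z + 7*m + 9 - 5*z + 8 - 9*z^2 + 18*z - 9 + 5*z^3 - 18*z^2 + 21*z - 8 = -m^2*z + m*(4*z^2 - 15*z) + 5*z^3 - 27*z^2 + 34*z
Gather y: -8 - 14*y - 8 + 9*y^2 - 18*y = 9*y^2 - 32*y - 16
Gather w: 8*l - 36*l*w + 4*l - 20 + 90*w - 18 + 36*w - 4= 12*l + w*(126 - 36*l) - 42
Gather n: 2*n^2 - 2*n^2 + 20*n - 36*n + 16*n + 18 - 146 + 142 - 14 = 0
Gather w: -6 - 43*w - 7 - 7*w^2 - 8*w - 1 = -7*w^2 - 51*w - 14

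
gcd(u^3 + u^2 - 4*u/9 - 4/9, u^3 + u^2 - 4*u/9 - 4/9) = u^3 + u^2 - 4*u/9 - 4/9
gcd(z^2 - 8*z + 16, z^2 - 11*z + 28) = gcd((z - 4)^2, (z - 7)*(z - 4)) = z - 4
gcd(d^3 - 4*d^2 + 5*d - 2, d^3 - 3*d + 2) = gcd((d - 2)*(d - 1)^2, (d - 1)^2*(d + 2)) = d^2 - 2*d + 1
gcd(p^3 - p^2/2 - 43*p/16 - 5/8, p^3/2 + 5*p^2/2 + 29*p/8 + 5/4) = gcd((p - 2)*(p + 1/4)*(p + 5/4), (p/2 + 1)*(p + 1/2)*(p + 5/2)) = 1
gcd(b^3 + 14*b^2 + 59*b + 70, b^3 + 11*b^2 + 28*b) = b + 7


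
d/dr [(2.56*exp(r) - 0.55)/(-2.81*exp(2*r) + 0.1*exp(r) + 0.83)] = (7.1936*exp(2*r) - 3.091*exp(r) + 2.1798)*exp(r)/(7.8961*exp(4*r) - 0.562*exp(3*r) - 4.6546*exp(2*r) + 0.166*exp(r) + 0.6889)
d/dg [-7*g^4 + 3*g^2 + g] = -28*g^3 + 6*g + 1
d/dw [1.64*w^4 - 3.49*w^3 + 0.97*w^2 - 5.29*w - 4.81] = 6.56*w^3 - 10.47*w^2 + 1.94*w - 5.29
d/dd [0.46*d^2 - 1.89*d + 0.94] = 0.92*d - 1.89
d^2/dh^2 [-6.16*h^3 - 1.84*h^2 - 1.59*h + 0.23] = -36.96*h - 3.68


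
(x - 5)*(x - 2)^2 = x^3 - 9*x^2 + 24*x - 20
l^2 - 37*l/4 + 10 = (l - 8)*(l - 5/4)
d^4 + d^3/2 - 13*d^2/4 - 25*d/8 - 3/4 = (d - 2)*(d + 1/2)^2*(d + 3/2)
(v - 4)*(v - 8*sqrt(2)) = v^2 - 8*sqrt(2)*v - 4*v + 32*sqrt(2)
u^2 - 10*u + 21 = (u - 7)*(u - 3)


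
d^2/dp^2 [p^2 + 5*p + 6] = 2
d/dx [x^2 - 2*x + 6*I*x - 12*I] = 2*x - 2 + 6*I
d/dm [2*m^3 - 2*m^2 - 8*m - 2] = 6*m^2 - 4*m - 8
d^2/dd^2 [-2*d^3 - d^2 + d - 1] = -12*d - 2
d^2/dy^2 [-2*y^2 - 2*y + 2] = -4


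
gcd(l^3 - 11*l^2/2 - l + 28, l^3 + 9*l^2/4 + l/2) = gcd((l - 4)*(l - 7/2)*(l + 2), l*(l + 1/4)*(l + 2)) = l + 2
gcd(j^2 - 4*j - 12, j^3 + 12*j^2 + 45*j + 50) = j + 2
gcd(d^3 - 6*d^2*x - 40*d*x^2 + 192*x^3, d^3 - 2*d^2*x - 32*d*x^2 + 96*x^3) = -d^2 - 2*d*x + 24*x^2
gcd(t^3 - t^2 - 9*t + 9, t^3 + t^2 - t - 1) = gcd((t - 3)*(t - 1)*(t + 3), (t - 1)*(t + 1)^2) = t - 1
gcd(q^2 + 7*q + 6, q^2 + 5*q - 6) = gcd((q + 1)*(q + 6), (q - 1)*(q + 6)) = q + 6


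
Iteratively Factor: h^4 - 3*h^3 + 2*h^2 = (h - 1)*(h^3 - 2*h^2) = h*(h - 1)*(h^2 - 2*h) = h^2*(h - 1)*(h - 2)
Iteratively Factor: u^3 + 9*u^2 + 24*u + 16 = (u + 4)*(u^2 + 5*u + 4) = (u + 4)^2*(u + 1)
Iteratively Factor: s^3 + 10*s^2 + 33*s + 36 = (s + 3)*(s^2 + 7*s + 12) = (s + 3)^2*(s + 4)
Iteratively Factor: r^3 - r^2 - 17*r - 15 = (r + 3)*(r^2 - 4*r - 5) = (r + 1)*(r + 3)*(r - 5)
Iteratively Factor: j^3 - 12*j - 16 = (j + 2)*(j^2 - 2*j - 8) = (j - 4)*(j + 2)*(j + 2)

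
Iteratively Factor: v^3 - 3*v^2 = (v)*(v^2 - 3*v) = v^2*(v - 3)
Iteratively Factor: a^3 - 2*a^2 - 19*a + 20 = (a - 1)*(a^2 - a - 20) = (a - 1)*(a + 4)*(a - 5)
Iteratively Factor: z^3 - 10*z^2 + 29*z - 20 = (z - 1)*(z^2 - 9*z + 20) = (z - 5)*(z - 1)*(z - 4)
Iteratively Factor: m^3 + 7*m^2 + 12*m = (m + 3)*(m^2 + 4*m) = m*(m + 3)*(m + 4)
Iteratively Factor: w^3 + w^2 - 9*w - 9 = (w + 3)*(w^2 - 2*w - 3) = (w - 3)*(w + 3)*(w + 1)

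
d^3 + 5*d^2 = d^2*(d + 5)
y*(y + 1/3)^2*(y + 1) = y^4 + 5*y^3/3 + 7*y^2/9 + y/9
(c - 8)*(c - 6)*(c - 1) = c^3 - 15*c^2 + 62*c - 48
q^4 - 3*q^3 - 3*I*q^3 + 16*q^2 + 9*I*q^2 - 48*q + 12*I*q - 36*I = (q - 3)*(q - 6*I)*(q + I)*(q + 2*I)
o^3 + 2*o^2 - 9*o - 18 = (o - 3)*(o + 2)*(o + 3)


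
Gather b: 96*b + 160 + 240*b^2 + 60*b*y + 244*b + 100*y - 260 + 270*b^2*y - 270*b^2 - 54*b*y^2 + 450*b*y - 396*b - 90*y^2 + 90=b^2*(270*y - 30) + b*(-54*y^2 + 510*y - 56) - 90*y^2 + 100*y - 10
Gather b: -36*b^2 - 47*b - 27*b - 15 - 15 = -36*b^2 - 74*b - 30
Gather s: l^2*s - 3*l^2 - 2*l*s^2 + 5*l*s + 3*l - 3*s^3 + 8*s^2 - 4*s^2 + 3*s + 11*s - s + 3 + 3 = -3*l^2 + 3*l - 3*s^3 + s^2*(4 - 2*l) + s*(l^2 + 5*l + 13) + 6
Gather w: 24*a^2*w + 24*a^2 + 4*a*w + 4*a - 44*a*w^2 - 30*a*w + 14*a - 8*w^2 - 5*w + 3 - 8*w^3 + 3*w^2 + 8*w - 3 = 24*a^2 + 18*a - 8*w^3 + w^2*(-44*a - 5) + w*(24*a^2 - 26*a + 3)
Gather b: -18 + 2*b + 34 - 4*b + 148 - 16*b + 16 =180 - 18*b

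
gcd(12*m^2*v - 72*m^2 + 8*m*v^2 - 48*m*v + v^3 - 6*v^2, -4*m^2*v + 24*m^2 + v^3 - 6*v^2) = 2*m*v - 12*m + v^2 - 6*v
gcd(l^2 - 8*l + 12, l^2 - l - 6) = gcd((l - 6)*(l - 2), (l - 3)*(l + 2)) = 1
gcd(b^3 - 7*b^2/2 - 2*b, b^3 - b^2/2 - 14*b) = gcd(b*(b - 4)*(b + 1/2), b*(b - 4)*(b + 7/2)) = b^2 - 4*b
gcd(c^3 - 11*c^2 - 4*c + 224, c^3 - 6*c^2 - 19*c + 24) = c - 8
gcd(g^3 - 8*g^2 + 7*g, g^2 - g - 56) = 1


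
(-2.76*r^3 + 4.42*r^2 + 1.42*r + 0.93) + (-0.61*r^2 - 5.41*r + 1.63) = -2.76*r^3 + 3.81*r^2 - 3.99*r + 2.56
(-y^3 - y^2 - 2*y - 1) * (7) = -7*y^3 - 7*y^2 - 14*y - 7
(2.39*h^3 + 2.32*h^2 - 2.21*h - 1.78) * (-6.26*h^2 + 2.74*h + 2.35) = -14.9614*h^5 - 7.9746*h^4 + 25.8079*h^3 + 10.5394*h^2 - 10.0707*h - 4.183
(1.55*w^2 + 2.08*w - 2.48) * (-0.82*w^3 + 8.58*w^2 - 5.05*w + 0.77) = -1.271*w^5 + 11.5934*w^4 + 12.0525*w^3 - 30.5889*w^2 + 14.1256*w - 1.9096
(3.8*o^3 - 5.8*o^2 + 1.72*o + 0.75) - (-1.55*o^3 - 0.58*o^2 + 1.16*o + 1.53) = 5.35*o^3 - 5.22*o^2 + 0.56*o - 0.78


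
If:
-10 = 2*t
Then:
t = -5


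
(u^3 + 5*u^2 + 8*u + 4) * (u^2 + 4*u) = u^5 + 9*u^4 + 28*u^3 + 36*u^2 + 16*u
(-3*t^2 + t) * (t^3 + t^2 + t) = -3*t^5 - 2*t^4 - 2*t^3 + t^2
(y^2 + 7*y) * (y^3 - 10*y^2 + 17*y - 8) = y^5 - 3*y^4 - 53*y^3 + 111*y^2 - 56*y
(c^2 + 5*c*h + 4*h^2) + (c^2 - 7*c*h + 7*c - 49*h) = 2*c^2 - 2*c*h + 7*c + 4*h^2 - 49*h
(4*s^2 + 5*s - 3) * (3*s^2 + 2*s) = 12*s^4 + 23*s^3 + s^2 - 6*s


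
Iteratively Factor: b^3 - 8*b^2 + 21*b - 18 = (b - 3)*(b^2 - 5*b + 6) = (b - 3)*(b - 2)*(b - 3)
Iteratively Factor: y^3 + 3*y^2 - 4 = (y + 2)*(y^2 + y - 2) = (y - 1)*(y + 2)*(y + 2)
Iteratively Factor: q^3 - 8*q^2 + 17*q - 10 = (q - 5)*(q^2 - 3*q + 2) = (q - 5)*(q - 2)*(q - 1)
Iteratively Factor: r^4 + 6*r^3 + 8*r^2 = (r + 2)*(r^3 + 4*r^2) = r*(r + 2)*(r^2 + 4*r) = r*(r + 2)*(r + 4)*(r)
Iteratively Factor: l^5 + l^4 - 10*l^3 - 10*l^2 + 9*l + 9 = (l + 1)*(l^4 - 10*l^2 + 9) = (l + 1)*(l + 3)*(l^3 - 3*l^2 - l + 3) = (l - 3)*(l + 1)*(l + 3)*(l^2 - 1) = (l - 3)*(l + 1)^2*(l + 3)*(l - 1)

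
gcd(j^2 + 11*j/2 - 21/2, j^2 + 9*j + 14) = j + 7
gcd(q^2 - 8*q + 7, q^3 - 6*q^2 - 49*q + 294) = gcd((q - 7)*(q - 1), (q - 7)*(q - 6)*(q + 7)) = q - 7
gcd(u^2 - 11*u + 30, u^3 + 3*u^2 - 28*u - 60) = u - 5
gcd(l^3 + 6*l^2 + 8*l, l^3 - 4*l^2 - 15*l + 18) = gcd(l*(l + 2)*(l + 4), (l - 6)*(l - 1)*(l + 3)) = 1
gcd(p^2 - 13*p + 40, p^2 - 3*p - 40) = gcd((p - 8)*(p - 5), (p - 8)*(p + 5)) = p - 8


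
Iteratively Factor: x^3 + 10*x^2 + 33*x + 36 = (x + 4)*(x^2 + 6*x + 9) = (x + 3)*(x + 4)*(x + 3)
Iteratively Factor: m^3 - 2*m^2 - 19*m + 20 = (m + 4)*(m^2 - 6*m + 5) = (m - 5)*(m + 4)*(m - 1)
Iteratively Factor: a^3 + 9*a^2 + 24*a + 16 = (a + 1)*(a^2 + 8*a + 16) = (a + 1)*(a + 4)*(a + 4)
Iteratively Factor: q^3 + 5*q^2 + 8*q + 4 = (q + 2)*(q^2 + 3*q + 2) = (q + 2)^2*(q + 1)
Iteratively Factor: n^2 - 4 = (n - 2)*(n + 2)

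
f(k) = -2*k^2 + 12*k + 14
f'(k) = 12 - 4*k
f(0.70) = 21.42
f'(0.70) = 9.20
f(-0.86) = 2.20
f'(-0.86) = 15.44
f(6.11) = 12.66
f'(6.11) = -12.44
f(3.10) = 31.98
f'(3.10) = -0.40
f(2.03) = 30.12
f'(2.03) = 3.88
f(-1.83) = -14.66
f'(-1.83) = 19.32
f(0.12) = 15.41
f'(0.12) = 11.52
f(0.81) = 22.41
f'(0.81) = 8.76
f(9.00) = -40.00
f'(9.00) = -24.00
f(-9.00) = -256.00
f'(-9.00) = 48.00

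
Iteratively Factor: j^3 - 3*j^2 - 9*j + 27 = (j - 3)*(j^2 - 9) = (j - 3)^2*(j + 3)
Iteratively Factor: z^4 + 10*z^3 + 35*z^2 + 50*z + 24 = (z + 3)*(z^3 + 7*z^2 + 14*z + 8) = (z + 3)*(z + 4)*(z^2 + 3*z + 2) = (z + 2)*(z + 3)*(z + 4)*(z + 1)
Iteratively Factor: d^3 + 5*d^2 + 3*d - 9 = (d - 1)*(d^2 + 6*d + 9) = (d - 1)*(d + 3)*(d + 3)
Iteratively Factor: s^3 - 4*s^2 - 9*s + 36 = (s + 3)*(s^2 - 7*s + 12) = (s - 3)*(s + 3)*(s - 4)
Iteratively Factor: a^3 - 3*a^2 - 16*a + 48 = (a - 4)*(a^2 + a - 12) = (a - 4)*(a + 4)*(a - 3)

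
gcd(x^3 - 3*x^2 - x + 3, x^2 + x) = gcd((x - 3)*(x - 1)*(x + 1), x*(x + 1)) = x + 1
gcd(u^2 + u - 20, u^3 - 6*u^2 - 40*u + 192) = u - 4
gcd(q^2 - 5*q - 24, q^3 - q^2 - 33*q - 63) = q + 3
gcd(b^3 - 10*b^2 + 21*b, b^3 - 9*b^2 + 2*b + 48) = b - 3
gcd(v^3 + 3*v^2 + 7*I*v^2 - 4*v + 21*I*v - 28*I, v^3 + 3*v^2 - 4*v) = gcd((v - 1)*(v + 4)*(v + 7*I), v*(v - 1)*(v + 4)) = v^2 + 3*v - 4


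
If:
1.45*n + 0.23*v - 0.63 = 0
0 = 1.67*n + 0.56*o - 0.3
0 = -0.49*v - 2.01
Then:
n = 1.09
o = -2.70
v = -4.10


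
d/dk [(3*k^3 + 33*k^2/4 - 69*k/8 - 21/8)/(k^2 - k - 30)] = 3*(8*k^4 - 16*k^3 - 719*k^2 - 1306*k + 683)/(8*(k^4 - 2*k^3 - 59*k^2 + 60*k + 900))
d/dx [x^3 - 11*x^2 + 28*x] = 3*x^2 - 22*x + 28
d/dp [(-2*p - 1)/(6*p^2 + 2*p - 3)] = 4*(3*p^2 + 3*p + 2)/(36*p^4 + 24*p^3 - 32*p^2 - 12*p + 9)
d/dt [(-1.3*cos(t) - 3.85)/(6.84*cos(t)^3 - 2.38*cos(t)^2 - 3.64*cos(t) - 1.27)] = (-17.784*cos(t)^3 - 75.908*cos(t)^2 + 18.326*cos(t) + 12.363)*sin(t)/(46.7856*cos(t)^6 - 32.5584*cos(t)^5 - 44.1308*cos(t)^4 - 0.0472000000000001*cos(t)^3 + 19.2948*cos(t)^2 + 9.2456*cos(t) + 1.6129)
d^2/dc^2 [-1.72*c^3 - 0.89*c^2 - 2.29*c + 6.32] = -10.32*c - 1.78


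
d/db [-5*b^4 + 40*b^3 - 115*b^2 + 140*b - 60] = -20*b^3 + 120*b^2 - 230*b + 140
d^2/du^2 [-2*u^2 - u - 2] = -4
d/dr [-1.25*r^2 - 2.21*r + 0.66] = -2.5*r - 2.21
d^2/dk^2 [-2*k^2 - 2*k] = -4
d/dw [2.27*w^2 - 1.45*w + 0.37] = 4.54*w - 1.45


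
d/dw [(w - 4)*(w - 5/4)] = 2*w - 21/4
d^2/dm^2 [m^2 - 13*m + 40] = 2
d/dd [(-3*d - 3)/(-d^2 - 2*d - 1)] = -3/(d^2 + 2*d + 1)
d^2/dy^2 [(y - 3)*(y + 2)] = 2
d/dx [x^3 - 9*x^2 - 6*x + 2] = 3*x^2 - 18*x - 6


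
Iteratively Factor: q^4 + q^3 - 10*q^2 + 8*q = (q - 1)*(q^3 + 2*q^2 - 8*q) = (q - 1)*(q + 4)*(q^2 - 2*q) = q*(q - 1)*(q + 4)*(q - 2)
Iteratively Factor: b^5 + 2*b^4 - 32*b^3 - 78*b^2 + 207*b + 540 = (b + 4)*(b^4 - 2*b^3 - 24*b^2 + 18*b + 135) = (b - 3)*(b + 4)*(b^3 + b^2 - 21*b - 45) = (b - 3)*(b + 3)*(b + 4)*(b^2 - 2*b - 15) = (b - 3)*(b + 3)^2*(b + 4)*(b - 5)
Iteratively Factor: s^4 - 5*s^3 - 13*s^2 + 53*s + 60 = (s - 4)*(s^3 - s^2 - 17*s - 15) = (s - 4)*(s + 3)*(s^2 - 4*s - 5) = (s - 5)*(s - 4)*(s + 3)*(s + 1)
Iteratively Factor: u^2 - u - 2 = (u + 1)*(u - 2)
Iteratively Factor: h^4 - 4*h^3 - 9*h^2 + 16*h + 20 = (h + 1)*(h^3 - 5*h^2 - 4*h + 20) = (h - 2)*(h + 1)*(h^2 - 3*h - 10) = (h - 5)*(h - 2)*(h + 1)*(h + 2)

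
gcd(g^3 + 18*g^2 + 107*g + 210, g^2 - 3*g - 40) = g + 5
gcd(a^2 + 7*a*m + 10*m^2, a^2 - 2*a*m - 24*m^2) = 1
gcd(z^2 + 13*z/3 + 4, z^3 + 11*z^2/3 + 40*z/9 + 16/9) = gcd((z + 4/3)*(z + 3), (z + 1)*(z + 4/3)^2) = z + 4/3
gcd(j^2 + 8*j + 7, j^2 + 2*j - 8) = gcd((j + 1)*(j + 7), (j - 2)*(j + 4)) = 1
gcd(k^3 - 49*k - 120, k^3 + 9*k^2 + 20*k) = k + 5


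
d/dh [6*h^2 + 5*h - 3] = 12*h + 5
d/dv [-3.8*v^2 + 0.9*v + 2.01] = 0.9 - 7.6*v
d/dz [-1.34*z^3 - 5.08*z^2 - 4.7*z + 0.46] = -4.02*z^2 - 10.16*z - 4.7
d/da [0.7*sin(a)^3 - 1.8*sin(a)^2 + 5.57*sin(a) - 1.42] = (2.1*sin(a)^2 - 3.6*sin(a) + 5.57)*cos(a)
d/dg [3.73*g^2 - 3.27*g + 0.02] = 7.46*g - 3.27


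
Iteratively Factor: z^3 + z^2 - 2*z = (z + 2)*(z^2 - z) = z*(z + 2)*(z - 1)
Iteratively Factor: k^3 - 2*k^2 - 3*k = (k - 3)*(k^2 + k) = k*(k - 3)*(k + 1)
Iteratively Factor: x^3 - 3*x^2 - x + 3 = (x - 3)*(x^2 - 1) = (x - 3)*(x + 1)*(x - 1)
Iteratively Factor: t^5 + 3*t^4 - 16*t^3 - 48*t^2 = (t - 4)*(t^4 + 7*t^3 + 12*t^2) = t*(t - 4)*(t^3 + 7*t^2 + 12*t) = t*(t - 4)*(t + 3)*(t^2 + 4*t) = t^2*(t - 4)*(t + 3)*(t + 4)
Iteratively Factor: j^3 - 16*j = (j - 4)*(j^2 + 4*j) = (j - 4)*(j + 4)*(j)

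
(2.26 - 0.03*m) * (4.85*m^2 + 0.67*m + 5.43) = -0.1455*m^3 + 10.9409*m^2 + 1.3513*m + 12.2718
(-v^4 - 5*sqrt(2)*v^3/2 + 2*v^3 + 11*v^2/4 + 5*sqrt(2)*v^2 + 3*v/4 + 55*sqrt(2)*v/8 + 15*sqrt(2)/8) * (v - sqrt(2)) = -v^5 - 3*sqrt(2)*v^4/2 + 2*v^4 + 3*sqrt(2)*v^3 + 31*v^3/4 - 37*v^2/4 + 33*sqrt(2)*v^2/8 - 55*v/4 + 9*sqrt(2)*v/8 - 15/4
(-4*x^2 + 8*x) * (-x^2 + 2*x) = 4*x^4 - 16*x^3 + 16*x^2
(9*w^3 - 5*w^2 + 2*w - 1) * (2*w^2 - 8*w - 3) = 18*w^5 - 82*w^4 + 17*w^3 - 3*w^2 + 2*w + 3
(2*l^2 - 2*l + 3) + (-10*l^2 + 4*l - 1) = -8*l^2 + 2*l + 2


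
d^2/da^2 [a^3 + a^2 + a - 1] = 6*a + 2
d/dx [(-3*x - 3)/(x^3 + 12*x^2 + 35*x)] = 3*(2*x^3 + 15*x^2 + 24*x + 35)/(x^2*(x^4 + 24*x^3 + 214*x^2 + 840*x + 1225))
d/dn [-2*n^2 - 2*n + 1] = -4*n - 2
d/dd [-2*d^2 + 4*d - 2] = 4 - 4*d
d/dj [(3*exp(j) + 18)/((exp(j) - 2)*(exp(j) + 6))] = -3*exp(j)/(exp(2*j) - 4*exp(j) + 4)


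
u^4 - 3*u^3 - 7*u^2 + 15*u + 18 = (u - 3)^2*(u + 1)*(u + 2)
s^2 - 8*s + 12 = (s - 6)*(s - 2)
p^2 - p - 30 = (p - 6)*(p + 5)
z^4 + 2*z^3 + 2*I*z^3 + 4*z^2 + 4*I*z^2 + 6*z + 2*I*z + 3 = (z + 1)^2*(z - I)*(z + 3*I)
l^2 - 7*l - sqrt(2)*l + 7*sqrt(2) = (l - 7)*(l - sqrt(2))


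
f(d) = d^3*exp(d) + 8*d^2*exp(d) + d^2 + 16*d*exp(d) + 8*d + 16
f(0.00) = 16.00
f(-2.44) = 1.92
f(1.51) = 237.88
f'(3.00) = 4794.36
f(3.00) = 3001.57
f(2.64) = 1675.18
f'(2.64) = 2753.50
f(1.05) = 102.02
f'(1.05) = 189.80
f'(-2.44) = 2.15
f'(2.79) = 3475.30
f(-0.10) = 13.83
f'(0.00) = 24.00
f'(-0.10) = 19.48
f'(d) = d^3*exp(d) + 11*d^2*exp(d) + 32*d*exp(d) + 2*d + 16*exp(d) + 8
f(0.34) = 27.83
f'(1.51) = 431.30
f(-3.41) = 0.31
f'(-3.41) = 1.02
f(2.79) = 2140.34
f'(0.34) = 48.29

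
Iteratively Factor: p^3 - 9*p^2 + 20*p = (p - 5)*(p^2 - 4*p) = p*(p - 5)*(p - 4)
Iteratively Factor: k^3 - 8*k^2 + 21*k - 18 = (k - 2)*(k^2 - 6*k + 9) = (k - 3)*(k - 2)*(k - 3)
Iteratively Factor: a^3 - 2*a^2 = (a - 2)*(a^2) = a*(a - 2)*(a)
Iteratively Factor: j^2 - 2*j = (j)*(j - 2)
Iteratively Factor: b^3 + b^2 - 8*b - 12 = (b + 2)*(b^2 - b - 6) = (b - 3)*(b + 2)*(b + 2)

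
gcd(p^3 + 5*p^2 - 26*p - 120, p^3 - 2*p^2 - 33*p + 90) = p^2 + p - 30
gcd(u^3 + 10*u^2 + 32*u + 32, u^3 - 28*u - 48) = u^2 + 6*u + 8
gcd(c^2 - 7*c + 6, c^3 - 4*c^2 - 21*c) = 1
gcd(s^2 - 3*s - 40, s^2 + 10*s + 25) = s + 5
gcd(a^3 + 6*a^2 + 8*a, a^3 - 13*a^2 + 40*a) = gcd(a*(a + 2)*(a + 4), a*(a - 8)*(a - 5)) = a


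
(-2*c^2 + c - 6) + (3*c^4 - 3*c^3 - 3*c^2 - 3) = 3*c^4 - 3*c^3 - 5*c^2 + c - 9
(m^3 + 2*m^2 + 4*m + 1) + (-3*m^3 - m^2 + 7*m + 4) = -2*m^3 + m^2 + 11*m + 5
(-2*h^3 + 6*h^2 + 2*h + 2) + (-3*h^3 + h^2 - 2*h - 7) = -5*h^3 + 7*h^2 - 5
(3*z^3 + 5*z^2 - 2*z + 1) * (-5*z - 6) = -15*z^4 - 43*z^3 - 20*z^2 + 7*z - 6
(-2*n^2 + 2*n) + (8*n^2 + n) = 6*n^2 + 3*n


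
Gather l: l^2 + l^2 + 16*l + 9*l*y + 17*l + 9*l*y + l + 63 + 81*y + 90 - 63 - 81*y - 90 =2*l^2 + l*(18*y + 34)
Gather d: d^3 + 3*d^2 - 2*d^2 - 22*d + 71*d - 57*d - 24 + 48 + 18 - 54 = d^3 + d^2 - 8*d - 12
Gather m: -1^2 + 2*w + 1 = 2*w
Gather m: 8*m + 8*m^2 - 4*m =8*m^2 + 4*m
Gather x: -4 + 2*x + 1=2*x - 3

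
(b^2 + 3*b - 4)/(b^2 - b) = (b + 4)/b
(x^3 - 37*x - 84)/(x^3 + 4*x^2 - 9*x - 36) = (x - 7)/(x - 3)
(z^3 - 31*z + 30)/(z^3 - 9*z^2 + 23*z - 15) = (z + 6)/(z - 3)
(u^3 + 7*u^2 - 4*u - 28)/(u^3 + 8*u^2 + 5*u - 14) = (u - 2)/(u - 1)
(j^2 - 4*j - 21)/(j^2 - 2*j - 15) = (j - 7)/(j - 5)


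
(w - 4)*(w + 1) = w^2 - 3*w - 4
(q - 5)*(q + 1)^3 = q^4 - 2*q^3 - 12*q^2 - 14*q - 5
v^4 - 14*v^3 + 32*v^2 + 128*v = v*(v - 8)^2*(v + 2)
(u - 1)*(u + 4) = u^2 + 3*u - 4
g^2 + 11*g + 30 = (g + 5)*(g + 6)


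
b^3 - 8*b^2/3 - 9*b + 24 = (b - 3)*(b - 8/3)*(b + 3)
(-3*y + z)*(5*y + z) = -15*y^2 + 2*y*z + z^2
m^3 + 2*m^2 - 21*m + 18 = (m - 3)*(m - 1)*(m + 6)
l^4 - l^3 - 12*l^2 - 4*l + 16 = (l - 4)*(l - 1)*(l + 2)^2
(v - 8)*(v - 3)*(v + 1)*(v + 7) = v^4 - 3*v^3 - 57*v^2 + 115*v + 168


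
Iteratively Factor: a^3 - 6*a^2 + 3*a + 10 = (a - 2)*(a^2 - 4*a - 5) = (a - 5)*(a - 2)*(a + 1)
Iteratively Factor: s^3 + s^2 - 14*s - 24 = (s + 2)*(s^2 - s - 12) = (s + 2)*(s + 3)*(s - 4)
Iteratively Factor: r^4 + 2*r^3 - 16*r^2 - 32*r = (r + 2)*(r^3 - 16*r) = (r - 4)*(r + 2)*(r^2 + 4*r) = r*(r - 4)*(r + 2)*(r + 4)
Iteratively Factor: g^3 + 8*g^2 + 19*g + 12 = (g + 4)*(g^2 + 4*g + 3) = (g + 1)*(g + 4)*(g + 3)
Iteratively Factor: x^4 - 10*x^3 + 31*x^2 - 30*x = (x - 3)*(x^3 - 7*x^2 + 10*x) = (x - 5)*(x - 3)*(x^2 - 2*x) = (x - 5)*(x - 3)*(x - 2)*(x)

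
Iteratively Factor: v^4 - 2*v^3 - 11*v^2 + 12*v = (v)*(v^3 - 2*v^2 - 11*v + 12) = v*(v - 4)*(v^2 + 2*v - 3) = v*(v - 4)*(v - 1)*(v + 3)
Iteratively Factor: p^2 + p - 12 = (p + 4)*(p - 3)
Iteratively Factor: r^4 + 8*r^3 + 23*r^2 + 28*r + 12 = (r + 3)*(r^3 + 5*r^2 + 8*r + 4) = (r + 1)*(r + 3)*(r^2 + 4*r + 4) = (r + 1)*(r + 2)*(r + 3)*(r + 2)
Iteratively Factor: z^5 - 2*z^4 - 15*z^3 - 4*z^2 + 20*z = (z)*(z^4 - 2*z^3 - 15*z^2 - 4*z + 20) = z*(z + 2)*(z^3 - 4*z^2 - 7*z + 10) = z*(z - 5)*(z + 2)*(z^2 + z - 2) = z*(z - 5)*(z - 1)*(z + 2)*(z + 2)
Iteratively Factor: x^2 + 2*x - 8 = (x + 4)*(x - 2)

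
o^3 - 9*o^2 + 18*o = o*(o - 6)*(o - 3)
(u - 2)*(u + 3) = u^2 + u - 6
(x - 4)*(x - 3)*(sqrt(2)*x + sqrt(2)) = sqrt(2)*x^3 - 6*sqrt(2)*x^2 + 5*sqrt(2)*x + 12*sqrt(2)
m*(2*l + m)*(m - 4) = 2*l*m^2 - 8*l*m + m^3 - 4*m^2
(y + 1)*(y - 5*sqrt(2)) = y^2 - 5*sqrt(2)*y + y - 5*sqrt(2)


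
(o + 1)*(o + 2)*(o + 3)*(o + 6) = o^4 + 12*o^3 + 47*o^2 + 72*o + 36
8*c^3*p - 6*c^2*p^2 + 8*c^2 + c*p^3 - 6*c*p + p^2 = (-4*c + p)*(-2*c + p)*(c*p + 1)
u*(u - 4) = u^2 - 4*u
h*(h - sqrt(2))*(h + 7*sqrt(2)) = h^3 + 6*sqrt(2)*h^2 - 14*h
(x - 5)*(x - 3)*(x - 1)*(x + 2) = x^4 - 7*x^3 + 5*x^2 + 31*x - 30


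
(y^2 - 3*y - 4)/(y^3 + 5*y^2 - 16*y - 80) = (y + 1)/(y^2 + 9*y + 20)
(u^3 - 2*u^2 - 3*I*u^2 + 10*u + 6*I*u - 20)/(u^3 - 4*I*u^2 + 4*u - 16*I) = (u^2 - u*(2 + 5*I) + 10*I)/(u^2 - 6*I*u - 8)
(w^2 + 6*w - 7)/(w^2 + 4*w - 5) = (w + 7)/(w + 5)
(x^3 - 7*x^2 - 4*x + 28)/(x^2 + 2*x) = x - 9 + 14/x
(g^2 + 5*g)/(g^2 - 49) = g*(g + 5)/(g^2 - 49)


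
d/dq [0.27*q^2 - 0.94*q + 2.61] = 0.54*q - 0.94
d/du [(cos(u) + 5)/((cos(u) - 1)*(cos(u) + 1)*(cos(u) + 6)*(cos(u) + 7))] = (3*cos(u)^4 + 46*cos(u)^3 + 236*cos(u)^2 + 410*cos(u) - 23)/((cos(u) + 6)^2*(cos(u) + 7)^2*sin(u)^3)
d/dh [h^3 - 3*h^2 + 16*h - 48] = 3*h^2 - 6*h + 16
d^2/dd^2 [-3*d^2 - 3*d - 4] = -6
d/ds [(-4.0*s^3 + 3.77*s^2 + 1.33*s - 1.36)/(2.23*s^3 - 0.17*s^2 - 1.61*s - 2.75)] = (-7.7271*s^4 + 6.9482*s^3 + 36.2548*s^2 - 21.1974*s - 5.8471)/(4.9729*s^6 - 0.7582*s^5 - 7.1517*s^4 - 11.7176*s^3 + 3.5271*s^2 + 8.855*s + 7.5625)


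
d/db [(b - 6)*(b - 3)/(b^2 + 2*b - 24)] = (11*b^2 - 84*b + 180)/(b^4 + 4*b^3 - 44*b^2 - 96*b + 576)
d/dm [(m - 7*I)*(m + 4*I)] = 2*m - 3*I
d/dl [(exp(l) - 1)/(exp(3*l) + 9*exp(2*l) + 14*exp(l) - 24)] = 2*(-exp(l) - 5)*exp(l)/(exp(4*l) + 20*exp(3*l) + 148*exp(2*l) + 480*exp(l) + 576)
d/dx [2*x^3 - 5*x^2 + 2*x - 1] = 6*x^2 - 10*x + 2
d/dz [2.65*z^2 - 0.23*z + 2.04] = 5.3*z - 0.23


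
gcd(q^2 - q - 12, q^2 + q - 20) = q - 4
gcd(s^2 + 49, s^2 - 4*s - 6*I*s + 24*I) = 1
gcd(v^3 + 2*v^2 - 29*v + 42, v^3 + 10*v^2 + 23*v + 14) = v + 7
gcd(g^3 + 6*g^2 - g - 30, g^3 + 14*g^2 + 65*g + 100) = g + 5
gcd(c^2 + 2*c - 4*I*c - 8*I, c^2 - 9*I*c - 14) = 1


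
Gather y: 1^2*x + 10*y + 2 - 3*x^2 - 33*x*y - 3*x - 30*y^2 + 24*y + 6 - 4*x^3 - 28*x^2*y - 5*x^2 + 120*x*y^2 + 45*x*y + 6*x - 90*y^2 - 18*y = -4*x^3 - 8*x^2 + 4*x + y^2*(120*x - 120) + y*(-28*x^2 + 12*x + 16) + 8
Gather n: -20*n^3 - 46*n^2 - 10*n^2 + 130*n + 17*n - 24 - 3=-20*n^3 - 56*n^2 + 147*n - 27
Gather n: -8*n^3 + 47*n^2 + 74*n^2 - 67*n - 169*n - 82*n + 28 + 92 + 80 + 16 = -8*n^3 + 121*n^2 - 318*n + 216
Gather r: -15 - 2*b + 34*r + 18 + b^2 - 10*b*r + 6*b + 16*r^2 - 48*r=b^2 + 4*b + 16*r^2 + r*(-10*b - 14) + 3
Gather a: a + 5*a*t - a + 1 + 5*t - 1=5*a*t + 5*t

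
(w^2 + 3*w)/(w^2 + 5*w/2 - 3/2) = 2*w/(2*w - 1)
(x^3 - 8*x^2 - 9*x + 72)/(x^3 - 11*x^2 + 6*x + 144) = (x - 3)/(x - 6)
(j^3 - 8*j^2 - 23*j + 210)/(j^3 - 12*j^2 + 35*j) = (j^2 - j - 30)/(j*(j - 5))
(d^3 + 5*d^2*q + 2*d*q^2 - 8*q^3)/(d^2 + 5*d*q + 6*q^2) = (d^2 + 3*d*q - 4*q^2)/(d + 3*q)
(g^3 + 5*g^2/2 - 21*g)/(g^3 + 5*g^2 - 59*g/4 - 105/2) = 2*g/(2*g + 5)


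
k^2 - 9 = (k - 3)*(k + 3)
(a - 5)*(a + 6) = a^2 + a - 30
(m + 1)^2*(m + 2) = m^3 + 4*m^2 + 5*m + 2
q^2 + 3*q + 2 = (q + 1)*(q + 2)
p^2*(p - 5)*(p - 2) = p^4 - 7*p^3 + 10*p^2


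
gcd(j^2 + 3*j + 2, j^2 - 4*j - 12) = j + 2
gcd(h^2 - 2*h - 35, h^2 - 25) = h + 5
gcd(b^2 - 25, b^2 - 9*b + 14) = 1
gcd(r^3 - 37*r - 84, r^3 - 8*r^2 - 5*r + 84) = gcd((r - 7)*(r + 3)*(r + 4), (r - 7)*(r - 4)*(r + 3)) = r^2 - 4*r - 21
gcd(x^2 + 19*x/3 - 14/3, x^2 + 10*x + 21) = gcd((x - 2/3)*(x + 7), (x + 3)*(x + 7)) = x + 7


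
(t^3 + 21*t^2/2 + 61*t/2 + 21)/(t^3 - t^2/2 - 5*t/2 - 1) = (2*t^2 + 19*t + 42)/(2*t^2 - 3*t - 2)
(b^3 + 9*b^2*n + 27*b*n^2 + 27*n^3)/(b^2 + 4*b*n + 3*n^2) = (b^2 + 6*b*n + 9*n^2)/(b + n)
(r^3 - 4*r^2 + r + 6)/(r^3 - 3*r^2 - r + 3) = (r - 2)/(r - 1)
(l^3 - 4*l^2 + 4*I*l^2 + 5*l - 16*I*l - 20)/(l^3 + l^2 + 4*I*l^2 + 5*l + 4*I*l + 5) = (l - 4)/(l + 1)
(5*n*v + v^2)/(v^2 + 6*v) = (5*n + v)/(v + 6)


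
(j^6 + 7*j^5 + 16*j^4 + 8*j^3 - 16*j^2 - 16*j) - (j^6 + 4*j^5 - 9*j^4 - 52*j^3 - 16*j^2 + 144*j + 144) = 3*j^5 + 25*j^4 + 60*j^3 - 160*j - 144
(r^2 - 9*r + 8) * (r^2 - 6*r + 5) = r^4 - 15*r^3 + 67*r^2 - 93*r + 40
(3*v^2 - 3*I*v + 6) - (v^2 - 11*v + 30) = 2*v^2 + 11*v - 3*I*v - 24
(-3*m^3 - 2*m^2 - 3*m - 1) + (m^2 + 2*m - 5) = -3*m^3 - m^2 - m - 6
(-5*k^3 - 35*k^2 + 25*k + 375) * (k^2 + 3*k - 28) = -5*k^5 - 50*k^4 + 60*k^3 + 1430*k^2 + 425*k - 10500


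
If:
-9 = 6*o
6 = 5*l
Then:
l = 6/5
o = -3/2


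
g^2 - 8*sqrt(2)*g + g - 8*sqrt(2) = (g + 1)*(g - 8*sqrt(2))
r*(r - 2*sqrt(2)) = r^2 - 2*sqrt(2)*r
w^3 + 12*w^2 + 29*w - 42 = (w - 1)*(w + 6)*(w + 7)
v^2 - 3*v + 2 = (v - 2)*(v - 1)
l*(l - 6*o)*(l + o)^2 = l^4 - 4*l^3*o - 11*l^2*o^2 - 6*l*o^3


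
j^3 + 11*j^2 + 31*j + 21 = (j + 1)*(j + 3)*(j + 7)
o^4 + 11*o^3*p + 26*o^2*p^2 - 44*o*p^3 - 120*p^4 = (o - 2*p)*(o + 2*p)*(o + 5*p)*(o + 6*p)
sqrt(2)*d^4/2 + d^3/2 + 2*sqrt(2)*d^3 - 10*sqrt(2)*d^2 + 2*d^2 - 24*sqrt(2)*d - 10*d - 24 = (d - 4)*(d + 6)*(d + sqrt(2)/2)*(sqrt(2)*d/2 + sqrt(2))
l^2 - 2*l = l*(l - 2)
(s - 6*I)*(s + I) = s^2 - 5*I*s + 6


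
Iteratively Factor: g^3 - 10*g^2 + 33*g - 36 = (g - 4)*(g^2 - 6*g + 9) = (g - 4)*(g - 3)*(g - 3)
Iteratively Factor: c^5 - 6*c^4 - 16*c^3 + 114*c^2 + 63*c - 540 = (c - 3)*(c^4 - 3*c^3 - 25*c^2 + 39*c + 180) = (c - 5)*(c - 3)*(c^3 + 2*c^2 - 15*c - 36) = (c - 5)*(c - 3)*(c + 3)*(c^2 - c - 12) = (c - 5)*(c - 3)*(c + 3)^2*(c - 4)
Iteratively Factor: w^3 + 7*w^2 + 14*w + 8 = (w + 1)*(w^2 + 6*w + 8) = (w + 1)*(w + 2)*(w + 4)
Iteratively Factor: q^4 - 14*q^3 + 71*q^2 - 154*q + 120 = (q - 2)*(q^3 - 12*q^2 + 47*q - 60) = (q - 3)*(q - 2)*(q^2 - 9*q + 20) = (q - 4)*(q - 3)*(q - 2)*(q - 5)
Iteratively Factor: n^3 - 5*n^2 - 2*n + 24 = (n - 3)*(n^2 - 2*n - 8) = (n - 4)*(n - 3)*(n + 2)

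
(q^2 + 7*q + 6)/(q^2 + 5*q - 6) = (q + 1)/(q - 1)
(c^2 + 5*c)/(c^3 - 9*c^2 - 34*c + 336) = c*(c + 5)/(c^3 - 9*c^2 - 34*c + 336)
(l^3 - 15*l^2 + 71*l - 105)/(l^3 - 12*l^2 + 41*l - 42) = (l - 5)/(l - 2)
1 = 1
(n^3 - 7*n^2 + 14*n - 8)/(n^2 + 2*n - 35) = (n^3 - 7*n^2 + 14*n - 8)/(n^2 + 2*n - 35)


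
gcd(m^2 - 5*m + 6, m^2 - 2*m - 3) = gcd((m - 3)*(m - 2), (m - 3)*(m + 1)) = m - 3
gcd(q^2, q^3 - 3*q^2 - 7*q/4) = q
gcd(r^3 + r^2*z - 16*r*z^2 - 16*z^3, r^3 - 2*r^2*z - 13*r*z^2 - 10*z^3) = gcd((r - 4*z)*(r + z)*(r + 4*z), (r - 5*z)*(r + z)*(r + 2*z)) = r + z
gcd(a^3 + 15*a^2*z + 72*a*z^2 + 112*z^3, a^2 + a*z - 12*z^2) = a + 4*z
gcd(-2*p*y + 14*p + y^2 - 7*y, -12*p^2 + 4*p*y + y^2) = -2*p + y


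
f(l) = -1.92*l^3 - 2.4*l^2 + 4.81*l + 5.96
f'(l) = -5.76*l^2 - 4.8*l + 4.81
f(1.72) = -2.64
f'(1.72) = -20.49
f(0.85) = 7.14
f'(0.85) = -3.43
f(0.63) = 7.56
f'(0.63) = -0.50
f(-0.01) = 5.91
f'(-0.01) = 4.86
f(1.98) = -8.83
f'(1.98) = -27.28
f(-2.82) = 16.37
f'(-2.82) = -27.46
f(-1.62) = 0.03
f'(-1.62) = -2.53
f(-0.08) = 5.56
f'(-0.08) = 5.16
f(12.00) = -3599.68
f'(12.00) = -882.23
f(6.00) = -466.30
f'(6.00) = -231.35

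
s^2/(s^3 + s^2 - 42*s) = s/(s^2 + s - 42)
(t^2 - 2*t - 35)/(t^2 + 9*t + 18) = (t^2 - 2*t - 35)/(t^2 + 9*t + 18)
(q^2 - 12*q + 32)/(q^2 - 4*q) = (q - 8)/q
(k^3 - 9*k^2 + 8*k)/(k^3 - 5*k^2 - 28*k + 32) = k/(k + 4)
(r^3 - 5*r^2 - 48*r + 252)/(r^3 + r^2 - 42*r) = (r - 6)/r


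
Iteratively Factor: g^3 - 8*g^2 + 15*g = (g)*(g^2 - 8*g + 15) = g*(g - 3)*(g - 5)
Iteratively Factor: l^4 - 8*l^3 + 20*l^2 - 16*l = (l - 4)*(l^3 - 4*l^2 + 4*l) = (l - 4)*(l - 2)*(l^2 - 2*l) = l*(l - 4)*(l - 2)*(l - 2)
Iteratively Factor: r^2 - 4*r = (r - 4)*(r)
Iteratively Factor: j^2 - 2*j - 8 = (j - 4)*(j + 2)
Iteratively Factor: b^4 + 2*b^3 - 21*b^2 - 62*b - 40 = (b + 4)*(b^3 - 2*b^2 - 13*b - 10) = (b + 1)*(b + 4)*(b^2 - 3*b - 10) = (b + 1)*(b + 2)*(b + 4)*(b - 5)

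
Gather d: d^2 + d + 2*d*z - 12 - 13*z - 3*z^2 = d^2 + d*(2*z + 1) - 3*z^2 - 13*z - 12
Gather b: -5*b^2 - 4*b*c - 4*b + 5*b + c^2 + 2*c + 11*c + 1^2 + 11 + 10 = -5*b^2 + b*(1 - 4*c) + c^2 + 13*c + 22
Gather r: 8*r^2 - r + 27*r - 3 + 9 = 8*r^2 + 26*r + 6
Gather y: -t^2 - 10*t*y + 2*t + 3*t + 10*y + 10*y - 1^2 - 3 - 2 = -t^2 + 5*t + y*(20 - 10*t) - 6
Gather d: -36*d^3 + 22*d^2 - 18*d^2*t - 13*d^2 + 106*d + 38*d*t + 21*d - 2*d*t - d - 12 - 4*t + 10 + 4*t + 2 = -36*d^3 + d^2*(9 - 18*t) + d*(36*t + 126)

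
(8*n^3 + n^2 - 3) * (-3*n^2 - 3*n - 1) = -24*n^5 - 27*n^4 - 11*n^3 + 8*n^2 + 9*n + 3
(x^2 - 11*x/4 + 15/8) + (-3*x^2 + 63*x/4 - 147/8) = -2*x^2 + 13*x - 33/2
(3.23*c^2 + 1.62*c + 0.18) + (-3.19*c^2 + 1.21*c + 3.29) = 0.04*c^2 + 2.83*c + 3.47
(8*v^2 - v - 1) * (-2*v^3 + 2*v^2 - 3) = -16*v^5 + 18*v^4 - 26*v^2 + 3*v + 3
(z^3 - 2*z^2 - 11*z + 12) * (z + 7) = z^4 + 5*z^3 - 25*z^2 - 65*z + 84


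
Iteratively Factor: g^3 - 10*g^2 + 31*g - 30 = (g - 2)*(g^2 - 8*g + 15) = (g - 3)*(g - 2)*(g - 5)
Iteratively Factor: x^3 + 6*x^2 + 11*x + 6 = (x + 2)*(x^2 + 4*x + 3) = (x + 1)*(x + 2)*(x + 3)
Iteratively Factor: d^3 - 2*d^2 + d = (d - 1)*(d^2 - d) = d*(d - 1)*(d - 1)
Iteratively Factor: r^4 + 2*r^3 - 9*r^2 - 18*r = (r)*(r^3 + 2*r^2 - 9*r - 18) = r*(r - 3)*(r^2 + 5*r + 6) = r*(r - 3)*(r + 3)*(r + 2)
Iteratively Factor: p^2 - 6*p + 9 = (p - 3)*(p - 3)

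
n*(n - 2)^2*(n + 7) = n^4 + 3*n^3 - 24*n^2 + 28*n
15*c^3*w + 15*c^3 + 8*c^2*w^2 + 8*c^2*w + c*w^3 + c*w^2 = (3*c + w)*(5*c + w)*(c*w + c)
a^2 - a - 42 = (a - 7)*(a + 6)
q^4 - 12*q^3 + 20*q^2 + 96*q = q*(q - 8)*(q - 6)*(q + 2)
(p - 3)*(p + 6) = p^2 + 3*p - 18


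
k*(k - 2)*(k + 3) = k^3 + k^2 - 6*k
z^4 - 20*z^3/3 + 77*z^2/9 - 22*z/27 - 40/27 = (z - 5)*(z - 4/3)*(z - 2/3)*(z + 1/3)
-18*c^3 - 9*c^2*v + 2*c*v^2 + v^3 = (-3*c + v)*(2*c + v)*(3*c + v)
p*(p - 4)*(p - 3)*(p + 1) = p^4 - 6*p^3 + 5*p^2 + 12*p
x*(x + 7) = x^2 + 7*x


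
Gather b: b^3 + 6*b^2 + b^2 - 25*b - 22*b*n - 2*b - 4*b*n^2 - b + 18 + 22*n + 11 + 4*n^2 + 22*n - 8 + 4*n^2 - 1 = b^3 + 7*b^2 + b*(-4*n^2 - 22*n - 28) + 8*n^2 + 44*n + 20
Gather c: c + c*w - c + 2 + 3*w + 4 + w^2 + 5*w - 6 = c*w + w^2 + 8*w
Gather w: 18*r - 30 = 18*r - 30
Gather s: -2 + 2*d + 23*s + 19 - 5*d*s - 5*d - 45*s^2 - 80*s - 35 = -3*d - 45*s^2 + s*(-5*d - 57) - 18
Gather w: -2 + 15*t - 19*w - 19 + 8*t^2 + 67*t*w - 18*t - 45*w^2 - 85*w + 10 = 8*t^2 - 3*t - 45*w^2 + w*(67*t - 104) - 11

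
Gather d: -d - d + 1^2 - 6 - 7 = -2*d - 12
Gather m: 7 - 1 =6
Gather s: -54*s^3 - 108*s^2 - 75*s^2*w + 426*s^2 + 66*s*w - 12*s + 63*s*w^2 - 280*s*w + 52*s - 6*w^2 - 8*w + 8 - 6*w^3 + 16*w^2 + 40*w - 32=-54*s^3 + s^2*(318 - 75*w) + s*(63*w^2 - 214*w + 40) - 6*w^3 + 10*w^2 + 32*w - 24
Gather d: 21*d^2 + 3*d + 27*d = 21*d^2 + 30*d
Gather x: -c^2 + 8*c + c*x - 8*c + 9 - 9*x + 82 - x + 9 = -c^2 + x*(c - 10) + 100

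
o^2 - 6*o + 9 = (o - 3)^2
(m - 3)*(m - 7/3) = m^2 - 16*m/3 + 7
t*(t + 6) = t^2 + 6*t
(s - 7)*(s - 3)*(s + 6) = s^3 - 4*s^2 - 39*s + 126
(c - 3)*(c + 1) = c^2 - 2*c - 3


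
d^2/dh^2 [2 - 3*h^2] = -6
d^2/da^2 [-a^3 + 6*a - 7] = -6*a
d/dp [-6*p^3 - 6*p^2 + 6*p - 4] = -18*p^2 - 12*p + 6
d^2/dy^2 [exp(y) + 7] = exp(y)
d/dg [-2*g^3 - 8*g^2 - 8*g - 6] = -6*g^2 - 16*g - 8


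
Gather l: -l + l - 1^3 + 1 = 0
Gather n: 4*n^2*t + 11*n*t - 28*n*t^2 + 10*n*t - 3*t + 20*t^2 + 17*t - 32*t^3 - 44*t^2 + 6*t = 4*n^2*t + n*(-28*t^2 + 21*t) - 32*t^3 - 24*t^2 + 20*t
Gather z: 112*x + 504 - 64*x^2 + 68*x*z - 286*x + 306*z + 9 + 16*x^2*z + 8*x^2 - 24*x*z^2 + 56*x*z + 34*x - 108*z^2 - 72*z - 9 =-56*x^2 - 140*x + z^2*(-24*x - 108) + z*(16*x^2 + 124*x + 234) + 504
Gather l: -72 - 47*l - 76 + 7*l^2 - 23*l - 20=7*l^2 - 70*l - 168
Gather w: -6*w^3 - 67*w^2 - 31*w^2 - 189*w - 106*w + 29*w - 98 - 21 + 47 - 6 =-6*w^3 - 98*w^2 - 266*w - 78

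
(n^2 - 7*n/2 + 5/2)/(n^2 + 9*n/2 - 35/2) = (n - 1)/(n + 7)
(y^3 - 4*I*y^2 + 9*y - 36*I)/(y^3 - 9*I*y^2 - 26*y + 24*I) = (y + 3*I)/(y - 2*I)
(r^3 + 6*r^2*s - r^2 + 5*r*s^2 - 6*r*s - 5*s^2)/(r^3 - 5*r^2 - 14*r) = (-r^3 - 6*r^2*s + r^2 - 5*r*s^2 + 6*r*s + 5*s^2)/(r*(-r^2 + 5*r + 14))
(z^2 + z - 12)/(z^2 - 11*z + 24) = (z + 4)/(z - 8)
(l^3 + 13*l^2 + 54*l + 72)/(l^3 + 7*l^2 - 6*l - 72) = (l + 3)/(l - 3)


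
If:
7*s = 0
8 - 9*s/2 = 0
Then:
No Solution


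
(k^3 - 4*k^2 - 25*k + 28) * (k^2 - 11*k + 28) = k^5 - 15*k^4 + 47*k^3 + 191*k^2 - 1008*k + 784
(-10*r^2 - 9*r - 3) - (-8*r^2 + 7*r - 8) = -2*r^2 - 16*r + 5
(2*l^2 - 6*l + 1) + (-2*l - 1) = 2*l^2 - 8*l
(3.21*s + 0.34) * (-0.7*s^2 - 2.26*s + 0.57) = -2.247*s^3 - 7.4926*s^2 + 1.0613*s + 0.1938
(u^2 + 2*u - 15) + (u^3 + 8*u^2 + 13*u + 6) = u^3 + 9*u^2 + 15*u - 9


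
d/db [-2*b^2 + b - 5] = 1 - 4*b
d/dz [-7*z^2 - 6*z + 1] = -14*z - 6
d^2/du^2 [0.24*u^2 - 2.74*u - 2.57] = 0.480000000000000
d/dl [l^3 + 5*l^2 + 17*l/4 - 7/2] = 3*l^2 + 10*l + 17/4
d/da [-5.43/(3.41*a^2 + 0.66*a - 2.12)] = (37.0326*a + 3.5838)/(3.41*a^2 + 0.66*a - 2.12)^2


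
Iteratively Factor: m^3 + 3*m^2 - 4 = (m + 2)*(m^2 + m - 2) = (m + 2)^2*(m - 1)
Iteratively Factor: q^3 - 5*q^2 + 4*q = (q - 4)*(q^2 - q) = q*(q - 4)*(q - 1)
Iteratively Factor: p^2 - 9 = (p + 3)*(p - 3)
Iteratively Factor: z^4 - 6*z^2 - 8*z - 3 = (z - 3)*(z^3 + 3*z^2 + 3*z + 1) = (z - 3)*(z + 1)*(z^2 + 2*z + 1) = (z - 3)*(z + 1)^2*(z + 1)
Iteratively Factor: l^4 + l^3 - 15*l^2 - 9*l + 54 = (l + 3)*(l^3 - 2*l^2 - 9*l + 18) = (l - 3)*(l + 3)*(l^2 + l - 6) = (l - 3)*(l - 2)*(l + 3)*(l + 3)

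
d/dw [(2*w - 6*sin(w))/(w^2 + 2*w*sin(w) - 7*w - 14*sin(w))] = 2*(-5*w^2*cos(w) - w^2 + 6*w*sin(w) + 35*w*cos(w) + 6*sin(w)^2 - 35*sin(w))/((w - 7)^2*(w + 2*sin(w))^2)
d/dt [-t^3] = -3*t^2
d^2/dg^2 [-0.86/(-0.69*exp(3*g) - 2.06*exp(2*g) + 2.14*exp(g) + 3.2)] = ((-5.3406*exp(2*g) - 7.0864*exp(g) + 1.8404)*(0.69*exp(3*g) + 2.06*exp(2*g) - 2.14*exp(g) - 3.2) + 0.86*(2.07*exp(2*g) + 4.12*exp(g) - 2.14)*(4.14*exp(2*g) + 8.24*exp(g) - 4.28)*exp(g))*exp(g)/(0.69*exp(3*g) + 2.06*exp(2*g) - 2.14*exp(g) - 3.2)^3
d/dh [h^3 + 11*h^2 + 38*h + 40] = 3*h^2 + 22*h + 38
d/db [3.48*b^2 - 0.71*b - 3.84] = 6.96*b - 0.71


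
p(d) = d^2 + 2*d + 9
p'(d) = 2*d + 2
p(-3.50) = 14.25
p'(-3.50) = -5.00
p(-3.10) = 12.41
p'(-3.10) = -4.20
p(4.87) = 42.46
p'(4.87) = 11.74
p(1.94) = 16.64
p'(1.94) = 5.88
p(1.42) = 13.86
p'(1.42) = 4.84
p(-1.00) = 8.00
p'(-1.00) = 0.00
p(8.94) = 106.80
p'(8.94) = 19.88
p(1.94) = 16.64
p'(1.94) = 5.88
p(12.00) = 177.00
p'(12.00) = 26.00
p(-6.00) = 33.00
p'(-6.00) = -10.00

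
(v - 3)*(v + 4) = v^2 + v - 12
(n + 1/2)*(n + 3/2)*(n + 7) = n^3 + 9*n^2 + 59*n/4 + 21/4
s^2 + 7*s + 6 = (s + 1)*(s + 6)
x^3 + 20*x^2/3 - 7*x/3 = x*(x - 1/3)*(x + 7)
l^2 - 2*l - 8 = (l - 4)*(l + 2)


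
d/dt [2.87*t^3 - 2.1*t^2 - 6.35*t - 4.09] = 8.61*t^2 - 4.2*t - 6.35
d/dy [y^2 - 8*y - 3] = 2*y - 8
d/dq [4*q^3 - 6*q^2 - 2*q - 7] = 12*q^2 - 12*q - 2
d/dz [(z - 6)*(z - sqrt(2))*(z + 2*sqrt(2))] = 3*z^2 - 12*z + 2*sqrt(2)*z - 6*sqrt(2) - 4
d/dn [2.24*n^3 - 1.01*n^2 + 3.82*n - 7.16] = 6.72*n^2 - 2.02*n + 3.82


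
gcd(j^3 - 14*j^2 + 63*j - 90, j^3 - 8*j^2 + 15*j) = j^2 - 8*j + 15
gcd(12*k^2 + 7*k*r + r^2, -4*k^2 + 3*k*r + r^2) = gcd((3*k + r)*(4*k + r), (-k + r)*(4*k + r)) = 4*k + r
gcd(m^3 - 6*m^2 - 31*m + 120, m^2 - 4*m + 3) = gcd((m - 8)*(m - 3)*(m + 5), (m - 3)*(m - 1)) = m - 3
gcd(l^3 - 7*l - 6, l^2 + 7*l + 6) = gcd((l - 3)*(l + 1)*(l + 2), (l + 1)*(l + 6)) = l + 1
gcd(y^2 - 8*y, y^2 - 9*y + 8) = y - 8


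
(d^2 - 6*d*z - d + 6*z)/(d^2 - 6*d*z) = (d - 1)/d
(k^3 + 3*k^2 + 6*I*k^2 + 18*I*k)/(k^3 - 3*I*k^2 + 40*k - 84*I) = k*(k + 3)/(k^2 - 9*I*k - 14)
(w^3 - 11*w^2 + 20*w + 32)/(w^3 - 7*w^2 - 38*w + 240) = (w^2 - 3*w - 4)/(w^2 + w - 30)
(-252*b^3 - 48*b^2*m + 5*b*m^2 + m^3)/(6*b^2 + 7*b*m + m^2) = (-42*b^2 - b*m + m^2)/(b + m)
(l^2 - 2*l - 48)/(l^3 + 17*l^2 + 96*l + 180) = (l - 8)/(l^2 + 11*l + 30)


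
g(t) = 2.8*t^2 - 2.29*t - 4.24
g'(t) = 5.6*t - 2.29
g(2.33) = 5.63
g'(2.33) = 10.76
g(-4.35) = 58.70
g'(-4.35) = -26.65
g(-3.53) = 38.73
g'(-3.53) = -22.06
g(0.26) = -4.65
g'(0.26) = -0.83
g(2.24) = 4.68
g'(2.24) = 10.25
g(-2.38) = 17.07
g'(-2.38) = -15.62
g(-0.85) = -0.27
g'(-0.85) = -7.05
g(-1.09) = 1.58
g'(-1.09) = -8.39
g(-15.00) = 660.11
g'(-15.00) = -86.29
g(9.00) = 201.95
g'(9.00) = 48.11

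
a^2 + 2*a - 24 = (a - 4)*(a + 6)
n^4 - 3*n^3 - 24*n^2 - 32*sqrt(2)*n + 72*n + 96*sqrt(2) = (n - 3)*(n - 4*sqrt(2))*(n + 2*sqrt(2))^2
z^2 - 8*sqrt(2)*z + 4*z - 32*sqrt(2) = (z + 4)*(z - 8*sqrt(2))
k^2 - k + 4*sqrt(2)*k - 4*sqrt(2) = (k - 1)*(k + 4*sqrt(2))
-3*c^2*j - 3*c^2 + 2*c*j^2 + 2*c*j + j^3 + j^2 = (-c + j)*(3*c + j)*(j + 1)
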